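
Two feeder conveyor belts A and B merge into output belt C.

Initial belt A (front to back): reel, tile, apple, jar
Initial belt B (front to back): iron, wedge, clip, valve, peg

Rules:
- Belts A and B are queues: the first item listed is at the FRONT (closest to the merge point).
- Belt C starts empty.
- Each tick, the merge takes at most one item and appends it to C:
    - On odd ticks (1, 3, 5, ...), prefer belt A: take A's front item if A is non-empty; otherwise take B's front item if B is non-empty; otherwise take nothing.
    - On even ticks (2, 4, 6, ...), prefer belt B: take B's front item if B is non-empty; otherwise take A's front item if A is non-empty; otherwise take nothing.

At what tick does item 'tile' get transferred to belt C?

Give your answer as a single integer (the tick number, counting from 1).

Tick 1: prefer A, take reel from A; A=[tile,apple,jar] B=[iron,wedge,clip,valve,peg] C=[reel]
Tick 2: prefer B, take iron from B; A=[tile,apple,jar] B=[wedge,clip,valve,peg] C=[reel,iron]
Tick 3: prefer A, take tile from A; A=[apple,jar] B=[wedge,clip,valve,peg] C=[reel,iron,tile]

Answer: 3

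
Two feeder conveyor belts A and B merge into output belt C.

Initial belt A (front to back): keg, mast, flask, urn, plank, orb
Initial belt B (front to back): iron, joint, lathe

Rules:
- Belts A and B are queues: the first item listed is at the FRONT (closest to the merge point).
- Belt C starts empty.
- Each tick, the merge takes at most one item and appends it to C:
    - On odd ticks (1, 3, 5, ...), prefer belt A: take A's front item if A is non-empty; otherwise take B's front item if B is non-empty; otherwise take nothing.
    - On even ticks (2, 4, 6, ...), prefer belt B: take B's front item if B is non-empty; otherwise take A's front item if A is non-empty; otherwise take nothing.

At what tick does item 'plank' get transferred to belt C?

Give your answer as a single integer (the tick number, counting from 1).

Answer: 8

Derivation:
Tick 1: prefer A, take keg from A; A=[mast,flask,urn,plank,orb] B=[iron,joint,lathe] C=[keg]
Tick 2: prefer B, take iron from B; A=[mast,flask,urn,plank,orb] B=[joint,lathe] C=[keg,iron]
Tick 3: prefer A, take mast from A; A=[flask,urn,plank,orb] B=[joint,lathe] C=[keg,iron,mast]
Tick 4: prefer B, take joint from B; A=[flask,urn,plank,orb] B=[lathe] C=[keg,iron,mast,joint]
Tick 5: prefer A, take flask from A; A=[urn,plank,orb] B=[lathe] C=[keg,iron,mast,joint,flask]
Tick 6: prefer B, take lathe from B; A=[urn,plank,orb] B=[-] C=[keg,iron,mast,joint,flask,lathe]
Tick 7: prefer A, take urn from A; A=[plank,orb] B=[-] C=[keg,iron,mast,joint,flask,lathe,urn]
Tick 8: prefer B, take plank from A; A=[orb] B=[-] C=[keg,iron,mast,joint,flask,lathe,urn,plank]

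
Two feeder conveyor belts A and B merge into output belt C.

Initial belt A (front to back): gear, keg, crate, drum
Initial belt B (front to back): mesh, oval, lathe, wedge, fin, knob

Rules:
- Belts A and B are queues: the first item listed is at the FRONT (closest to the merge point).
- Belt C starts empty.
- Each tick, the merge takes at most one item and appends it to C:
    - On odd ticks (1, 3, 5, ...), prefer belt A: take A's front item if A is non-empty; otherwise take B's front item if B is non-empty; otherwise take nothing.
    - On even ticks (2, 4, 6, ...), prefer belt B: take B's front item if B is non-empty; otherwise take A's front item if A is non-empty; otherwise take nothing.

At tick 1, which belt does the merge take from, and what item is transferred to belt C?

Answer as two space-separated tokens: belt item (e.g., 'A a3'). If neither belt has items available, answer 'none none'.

Tick 1: prefer A, take gear from A; A=[keg,crate,drum] B=[mesh,oval,lathe,wedge,fin,knob] C=[gear]

Answer: A gear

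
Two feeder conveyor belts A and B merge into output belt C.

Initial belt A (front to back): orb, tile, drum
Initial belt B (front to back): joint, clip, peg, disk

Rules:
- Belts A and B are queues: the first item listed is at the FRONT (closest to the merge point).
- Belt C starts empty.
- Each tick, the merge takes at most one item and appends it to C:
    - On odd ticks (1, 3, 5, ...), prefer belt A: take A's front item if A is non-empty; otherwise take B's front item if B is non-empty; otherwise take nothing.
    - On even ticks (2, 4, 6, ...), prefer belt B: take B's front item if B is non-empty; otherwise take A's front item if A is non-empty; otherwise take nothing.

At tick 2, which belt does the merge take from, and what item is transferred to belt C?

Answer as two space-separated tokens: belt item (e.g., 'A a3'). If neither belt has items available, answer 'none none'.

Answer: B joint

Derivation:
Tick 1: prefer A, take orb from A; A=[tile,drum] B=[joint,clip,peg,disk] C=[orb]
Tick 2: prefer B, take joint from B; A=[tile,drum] B=[clip,peg,disk] C=[orb,joint]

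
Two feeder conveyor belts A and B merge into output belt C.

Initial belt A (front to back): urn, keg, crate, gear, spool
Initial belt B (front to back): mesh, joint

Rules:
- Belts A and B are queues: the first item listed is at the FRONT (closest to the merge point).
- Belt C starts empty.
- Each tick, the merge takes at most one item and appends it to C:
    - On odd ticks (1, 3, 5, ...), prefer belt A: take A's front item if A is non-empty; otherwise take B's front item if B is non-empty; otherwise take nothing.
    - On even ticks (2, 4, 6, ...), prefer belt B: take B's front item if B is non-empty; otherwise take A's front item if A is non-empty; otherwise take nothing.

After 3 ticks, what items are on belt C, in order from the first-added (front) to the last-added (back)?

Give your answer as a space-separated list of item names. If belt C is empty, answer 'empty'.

Answer: urn mesh keg

Derivation:
Tick 1: prefer A, take urn from A; A=[keg,crate,gear,spool] B=[mesh,joint] C=[urn]
Tick 2: prefer B, take mesh from B; A=[keg,crate,gear,spool] B=[joint] C=[urn,mesh]
Tick 3: prefer A, take keg from A; A=[crate,gear,spool] B=[joint] C=[urn,mesh,keg]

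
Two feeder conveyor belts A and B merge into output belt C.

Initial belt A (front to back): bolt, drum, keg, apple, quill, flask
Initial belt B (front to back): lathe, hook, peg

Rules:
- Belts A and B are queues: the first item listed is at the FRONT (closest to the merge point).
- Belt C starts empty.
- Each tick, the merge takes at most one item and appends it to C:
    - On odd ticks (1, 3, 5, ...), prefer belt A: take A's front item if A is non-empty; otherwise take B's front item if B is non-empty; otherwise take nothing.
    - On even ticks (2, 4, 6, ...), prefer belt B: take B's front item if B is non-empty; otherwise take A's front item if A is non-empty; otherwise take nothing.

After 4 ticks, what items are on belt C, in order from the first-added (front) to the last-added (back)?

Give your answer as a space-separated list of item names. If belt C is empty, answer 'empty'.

Answer: bolt lathe drum hook

Derivation:
Tick 1: prefer A, take bolt from A; A=[drum,keg,apple,quill,flask] B=[lathe,hook,peg] C=[bolt]
Tick 2: prefer B, take lathe from B; A=[drum,keg,apple,quill,flask] B=[hook,peg] C=[bolt,lathe]
Tick 3: prefer A, take drum from A; A=[keg,apple,quill,flask] B=[hook,peg] C=[bolt,lathe,drum]
Tick 4: prefer B, take hook from B; A=[keg,apple,quill,flask] B=[peg] C=[bolt,lathe,drum,hook]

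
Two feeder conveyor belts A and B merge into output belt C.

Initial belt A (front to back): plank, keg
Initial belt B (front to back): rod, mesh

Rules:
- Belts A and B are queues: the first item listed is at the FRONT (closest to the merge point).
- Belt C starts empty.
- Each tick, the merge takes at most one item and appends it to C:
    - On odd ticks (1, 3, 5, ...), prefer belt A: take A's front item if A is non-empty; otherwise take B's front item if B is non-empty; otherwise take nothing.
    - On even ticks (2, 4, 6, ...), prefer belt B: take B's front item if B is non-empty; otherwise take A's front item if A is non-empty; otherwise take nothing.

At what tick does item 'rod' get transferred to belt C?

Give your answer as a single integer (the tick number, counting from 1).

Answer: 2

Derivation:
Tick 1: prefer A, take plank from A; A=[keg] B=[rod,mesh] C=[plank]
Tick 2: prefer B, take rod from B; A=[keg] B=[mesh] C=[plank,rod]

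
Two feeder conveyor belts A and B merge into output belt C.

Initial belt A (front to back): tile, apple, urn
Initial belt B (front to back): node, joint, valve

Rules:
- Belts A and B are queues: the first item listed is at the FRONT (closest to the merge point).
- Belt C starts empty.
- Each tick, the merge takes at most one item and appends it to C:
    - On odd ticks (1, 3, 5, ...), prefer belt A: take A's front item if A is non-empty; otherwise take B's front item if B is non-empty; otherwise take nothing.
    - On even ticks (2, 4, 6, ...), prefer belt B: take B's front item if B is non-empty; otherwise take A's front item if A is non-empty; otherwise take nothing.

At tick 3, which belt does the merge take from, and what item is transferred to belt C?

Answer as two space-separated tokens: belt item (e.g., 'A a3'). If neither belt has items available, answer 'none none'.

Tick 1: prefer A, take tile from A; A=[apple,urn] B=[node,joint,valve] C=[tile]
Tick 2: prefer B, take node from B; A=[apple,urn] B=[joint,valve] C=[tile,node]
Tick 3: prefer A, take apple from A; A=[urn] B=[joint,valve] C=[tile,node,apple]

Answer: A apple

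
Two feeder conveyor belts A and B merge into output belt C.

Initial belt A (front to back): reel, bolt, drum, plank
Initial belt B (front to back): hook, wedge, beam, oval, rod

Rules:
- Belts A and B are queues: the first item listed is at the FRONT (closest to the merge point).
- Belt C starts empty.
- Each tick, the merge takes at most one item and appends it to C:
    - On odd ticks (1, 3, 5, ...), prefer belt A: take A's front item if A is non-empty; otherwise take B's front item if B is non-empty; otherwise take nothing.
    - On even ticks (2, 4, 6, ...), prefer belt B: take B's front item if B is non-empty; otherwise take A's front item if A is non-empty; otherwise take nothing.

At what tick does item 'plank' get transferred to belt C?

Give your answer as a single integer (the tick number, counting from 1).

Tick 1: prefer A, take reel from A; A=[bolt,drum,plank] B=[hook,wedge,beam,oval,rod] C=[reel]
Tick 2: prefer B, take hook from B; A=[bolt,drum,plank] B=[wedge,beam,oval,rod] C=[reel,hook]
Tick 3: prefer A, take bolt from A; A=[drum,plank] B=[wedge,beam,oval,rod] C=[reel,hook,bolt]
Tick 4: prefer B, take wedge from B; A=[drum,plank] B=[beam,oval,rod] C=[reel,hook,bolt,wedge]
Tick 5: prefer A, take drum from A; A=[plank] B=[beam,oval,rod] C=[reel,hook,bolt,wedge,drum]
Tick 6: prefer B, take beam from B; A=[plank] B=[oval,rod] C=[reel,hook,bolt,wedge,drum,beam]
Tick 7: prefer A, take plank from A; A=[-] B=[oval,rod] C=[reel,hook,bolt,wedge,drum,beam,plank]

Answer: 7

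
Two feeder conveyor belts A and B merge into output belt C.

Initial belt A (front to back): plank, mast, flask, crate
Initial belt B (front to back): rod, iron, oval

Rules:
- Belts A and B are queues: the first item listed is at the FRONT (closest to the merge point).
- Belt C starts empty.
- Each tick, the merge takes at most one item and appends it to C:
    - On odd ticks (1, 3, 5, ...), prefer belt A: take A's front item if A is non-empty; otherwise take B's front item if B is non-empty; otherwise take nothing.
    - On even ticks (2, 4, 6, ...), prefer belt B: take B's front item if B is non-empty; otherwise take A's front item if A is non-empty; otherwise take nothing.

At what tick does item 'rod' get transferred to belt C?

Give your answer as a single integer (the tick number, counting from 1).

Tick 1: prefer A, take plank from A; A=[mast,flask,crate] B=[rod,iron,oval] C=[plank]
Tick 2: prefer B, take rod from B; A=[mast,flask,crate] B=[iron,oval] C=[plank,rod]

Answer: 2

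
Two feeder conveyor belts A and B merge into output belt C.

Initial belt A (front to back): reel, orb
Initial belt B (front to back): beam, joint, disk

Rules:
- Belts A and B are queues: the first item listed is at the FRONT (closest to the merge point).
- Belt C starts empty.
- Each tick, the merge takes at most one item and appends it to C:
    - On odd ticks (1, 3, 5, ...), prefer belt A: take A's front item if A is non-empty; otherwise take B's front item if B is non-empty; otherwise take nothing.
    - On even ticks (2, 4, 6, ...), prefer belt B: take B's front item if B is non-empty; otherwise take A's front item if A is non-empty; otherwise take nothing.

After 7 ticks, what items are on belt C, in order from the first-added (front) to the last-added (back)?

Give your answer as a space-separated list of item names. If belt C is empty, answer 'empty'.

Answer: reel beam orb joint disk

Derivation:
Tick 1: prefer A, take reel from A; A=[orb] B=[beam,joint,disk] C=[reel]
Tick 2: prefer B, take beam from B; A=[orb] B=[joint,disk] C=[reel,beam]
Tick 3: prefer A, take orb from A; A=[-] B=[joint,disk] C=[reel,beam,orb]
Tick 4: prefer B, take joint from B; A=[-] B=[disk] C=[reel,beam,orb,joint]
Tick 5: prefer A, take disk from B; A=[-] B=[-] C=[reel,beam,orb,joint,disk]
Tick 6: prefer B, both empty, nothing taken; A=[-] B=[-] C=[reel,beam,orb,joint,disk]
Tick 7: prefer A, both empty, nothing taken; A=[-] B=[-] C=[reel,beam,orb,joint,disk]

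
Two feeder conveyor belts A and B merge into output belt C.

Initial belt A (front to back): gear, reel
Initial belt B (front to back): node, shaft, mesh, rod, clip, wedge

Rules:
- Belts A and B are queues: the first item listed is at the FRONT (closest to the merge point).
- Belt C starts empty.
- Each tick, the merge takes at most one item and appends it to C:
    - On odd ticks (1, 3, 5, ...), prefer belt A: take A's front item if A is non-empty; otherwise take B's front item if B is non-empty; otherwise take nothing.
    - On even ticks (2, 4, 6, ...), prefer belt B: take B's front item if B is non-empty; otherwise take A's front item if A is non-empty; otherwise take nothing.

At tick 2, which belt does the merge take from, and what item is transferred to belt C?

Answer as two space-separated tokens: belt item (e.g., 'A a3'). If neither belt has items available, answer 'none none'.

Tick 1: prefer A, take gear from A; A=[reel] B=[node,shaft,mesh,rod,clip,wedge] C=[gear]
Tick 2: prefer B, take node from B; A=[reel] B=[shaft,mesh,rod,clip,wedge] C=[gear,node]

Answer: B node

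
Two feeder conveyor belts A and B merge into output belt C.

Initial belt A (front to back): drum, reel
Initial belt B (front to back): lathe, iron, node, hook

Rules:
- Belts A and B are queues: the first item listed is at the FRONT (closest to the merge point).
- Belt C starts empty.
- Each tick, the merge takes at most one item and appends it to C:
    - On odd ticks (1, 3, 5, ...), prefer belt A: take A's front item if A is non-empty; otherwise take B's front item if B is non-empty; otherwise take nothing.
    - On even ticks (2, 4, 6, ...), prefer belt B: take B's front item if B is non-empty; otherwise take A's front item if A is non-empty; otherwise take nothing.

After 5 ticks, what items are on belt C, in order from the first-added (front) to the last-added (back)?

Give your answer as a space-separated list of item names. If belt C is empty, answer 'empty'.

Tick 1: prefer A, take drum from A; A=[reel] B=[lathe,iron,node,hook] C=[drum]
Tick 2: prefer B, take lathe from B; A=[reel] B=[iron,node,hook] C=[drum,lathe]
Tick 3: prefer A, take reel from A; A=[-] B=[iron,node,hook] C=[drum,lathe,reel]
Tick 4: prefer B, take iron from B; A=[-] B=[node,hook] C=[drum,lathe,reel,iron]
Tick 5: prefer A, take node from B; A=[-] B=[hook] C=[drum,lathe,reel,iron,node]

Answer: drum lathe reel iron node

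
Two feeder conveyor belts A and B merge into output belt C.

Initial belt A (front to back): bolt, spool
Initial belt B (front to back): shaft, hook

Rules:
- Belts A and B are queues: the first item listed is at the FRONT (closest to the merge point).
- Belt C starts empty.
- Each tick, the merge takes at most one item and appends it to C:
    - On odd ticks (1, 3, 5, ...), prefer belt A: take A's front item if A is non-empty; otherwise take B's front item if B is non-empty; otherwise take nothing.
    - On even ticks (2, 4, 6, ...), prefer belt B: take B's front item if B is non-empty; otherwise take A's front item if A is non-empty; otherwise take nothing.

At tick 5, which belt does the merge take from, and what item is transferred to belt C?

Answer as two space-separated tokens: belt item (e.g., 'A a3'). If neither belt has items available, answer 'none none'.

Answer: none none

Derivation:
Tick 1: prefer A, take bolt from A; A=[spool] B=[shaft,hook] C=[bolt]
Tick 2: prefer B, take shaft from B; A=[spool] B=[hook] C=[bolt,shaft]
Tick 3: prefer A, take spool from A; A=[-] B=[hook] C=[bolt,shaft,spool]
Tick 4: prefer B, take hook from B; A=[-] B=[-] C=[bolt,shaft,spool,hook]
Tick 5: prefer A, both empty, nothing taken; A=[-] B=[-] C=[bolt,shaft,spool,hook]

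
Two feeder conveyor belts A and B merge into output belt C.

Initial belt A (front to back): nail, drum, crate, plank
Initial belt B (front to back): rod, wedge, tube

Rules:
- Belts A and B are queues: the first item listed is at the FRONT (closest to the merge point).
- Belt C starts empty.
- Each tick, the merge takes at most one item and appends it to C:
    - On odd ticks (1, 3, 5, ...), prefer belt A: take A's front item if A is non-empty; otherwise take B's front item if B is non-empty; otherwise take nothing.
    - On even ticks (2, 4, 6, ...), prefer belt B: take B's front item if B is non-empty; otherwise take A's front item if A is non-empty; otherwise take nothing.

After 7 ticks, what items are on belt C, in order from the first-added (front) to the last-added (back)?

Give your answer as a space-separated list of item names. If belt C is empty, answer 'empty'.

Answer: nail rod drum wedge crate tube plank

Derivation:
Tick 1: prefer A, take nail from A; A=[drum,crate,plank] B=[rod,wedge,tube] C=[nail]
Tick 2: prefer B, take rod from B; A=[drum,crate,plank] B=[wedge,tube] C=[nail,rod]
Tick 3: prefer A, take drum from A; A=[crate,plank] B=[wedge,tube] C=[nail,rod,drum]
Tick 4: prefer B, take wedge from B; A=[crate,plank] B=[tube] C=[nail,rod,drum,wedge]
Tick 5: prefer A, take crate from A; A=[plank] B=[tube] C=[nail,rod,drum,wedge,crate]
Tick 6: prefer B, take tube from B; A=[plank] B=[-] C=[nail,rod,drum,wedge,crate,tube]
Tick 7: prefer A, take plank from A; A=[-] B=[-] C=[nail,rod,drum,wedge,crate,tube,plank]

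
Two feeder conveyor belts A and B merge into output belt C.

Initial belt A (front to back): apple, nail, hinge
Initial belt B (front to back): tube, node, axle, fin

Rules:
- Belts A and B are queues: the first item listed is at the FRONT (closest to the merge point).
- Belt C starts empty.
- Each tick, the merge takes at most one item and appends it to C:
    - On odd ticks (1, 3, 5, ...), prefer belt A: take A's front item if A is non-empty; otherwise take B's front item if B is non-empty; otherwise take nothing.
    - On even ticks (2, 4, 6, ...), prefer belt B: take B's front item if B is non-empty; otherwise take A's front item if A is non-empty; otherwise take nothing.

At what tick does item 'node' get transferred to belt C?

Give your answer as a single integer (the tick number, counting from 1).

Answer: 4

Derivation:
Tick 1: prefer A, take apple from A; A=[nail,hinge] B=[tube,node,axle,fin] C=[apple]
Tick 2: prefer B, take tube from B; A=[nail,hinge] B=[node,axle,fin] C=[apple,tube]
Tick 3: prefer A, take nail from A; A=[hinge] B=[node,axle,fin] C=[apple,tube,nail]
Tick 4: prefer B, take node from B; A=[hinge] B=[axle,fin] C=[apple,tube,nail,node]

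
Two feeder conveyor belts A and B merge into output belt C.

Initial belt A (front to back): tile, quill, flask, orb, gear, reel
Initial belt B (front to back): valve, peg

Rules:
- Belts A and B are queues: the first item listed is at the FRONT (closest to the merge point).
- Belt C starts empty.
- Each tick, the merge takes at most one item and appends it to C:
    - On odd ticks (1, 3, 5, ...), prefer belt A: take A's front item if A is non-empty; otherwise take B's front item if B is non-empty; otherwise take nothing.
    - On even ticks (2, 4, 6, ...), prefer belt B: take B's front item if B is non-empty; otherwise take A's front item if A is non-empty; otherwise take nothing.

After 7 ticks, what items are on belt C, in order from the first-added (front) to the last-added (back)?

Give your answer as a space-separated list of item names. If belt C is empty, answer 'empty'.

Answer: tile valve quill peg flask orb gear

Derivation:
Tick 1: prefer A, take tile from A; A=[quill,flask,orb,gear,reel] B=[valve,peg] C=[tile]
Tick 2: prefer B, take valve from B; A=[quill,flask,orb,gear,reel] B=[peg] C=[tile,valve]
Tick 3: prefer A, take quill from A; A=[flask,orb,gear,reel] B=[peg] C=[tile,valve,quill]
Tick 4: prefer B, take peg from B; A=[flask,orb,gear,reel] B=[-] C=[tile,valve,quill,peg]
Tick 5: prefer A, take flask from A; A=[orb,gear,reel] B=[-] C=[tile,valve,quill,peg,flask]
Tick 6: prefer B, take orb from A; A=[gear,reel] B=[-] C=[tile,valve,quill,peg,flask,orb]
Tick 7: prefer A, take gear from A; A=[reel] B=[-] C=[tile,valve,quill,peg,flask,orb,gear]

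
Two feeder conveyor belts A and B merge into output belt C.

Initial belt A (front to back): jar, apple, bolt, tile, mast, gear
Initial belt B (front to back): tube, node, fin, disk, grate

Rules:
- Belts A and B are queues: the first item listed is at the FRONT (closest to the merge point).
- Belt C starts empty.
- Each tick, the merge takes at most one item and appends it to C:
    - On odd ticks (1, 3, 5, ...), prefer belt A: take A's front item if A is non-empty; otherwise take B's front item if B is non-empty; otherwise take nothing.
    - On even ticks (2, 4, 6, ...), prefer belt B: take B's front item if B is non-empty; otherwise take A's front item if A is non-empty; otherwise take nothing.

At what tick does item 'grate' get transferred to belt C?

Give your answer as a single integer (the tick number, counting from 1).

Tick 1: prefer A, take jar from A; A=[apple,bolt,tile,mast,gear] B=[tube,node,fin,disk,grate] C=[jar]
Tick 2: prefer B, take tube from B; A=[apple,bolt,tile,mast,gear] B=[node,fin,disk,grate] C=[jar,tube]
Tick 3: prefer A, take apple from A; A=[bolt,tile,mast,gear] B=[node,fin,disk,grate] C=[jar,tube,apple]
Tick 4: prefer B, take node from B; A=[bolt,tile,mast,gear] B=[fin,disk,grate] C=[jar,tube,apple,node]
Tick 5: prefer A, take bolt from A; A=[tile,mast,gear] B=[fin,disk,grate] C=[jar,tube,apple,node,bolt]
Tick 6: prefer B, take fin from B; A=[tile,mast,gear] B=[disk,grate] C=[jar,tube,apple,node,bolt,fin]
Tick 7: prefer A, take tile from A; A=[mast,gear] B=[disk,grate] C=[jar,tube,apple,node,bolt,fin,tile]
Tick 8: prefer B, take disk from B; A=[mast,gear] B=[grate] C=[jar,tube,apple,node,bolt,fin,tile,disk]
Tick 9: prefer A, take mast from A; A=[gear] B=[grate] C=[jar,tube,apple,node,bolt,fin,tile,disk,mast]
Tick 10: prefer B, take grate from B; A=[gear] B=[-] C=[jar,tube,apple,node,bolt,fin,tile,disk,mast,grate]

Answer: 10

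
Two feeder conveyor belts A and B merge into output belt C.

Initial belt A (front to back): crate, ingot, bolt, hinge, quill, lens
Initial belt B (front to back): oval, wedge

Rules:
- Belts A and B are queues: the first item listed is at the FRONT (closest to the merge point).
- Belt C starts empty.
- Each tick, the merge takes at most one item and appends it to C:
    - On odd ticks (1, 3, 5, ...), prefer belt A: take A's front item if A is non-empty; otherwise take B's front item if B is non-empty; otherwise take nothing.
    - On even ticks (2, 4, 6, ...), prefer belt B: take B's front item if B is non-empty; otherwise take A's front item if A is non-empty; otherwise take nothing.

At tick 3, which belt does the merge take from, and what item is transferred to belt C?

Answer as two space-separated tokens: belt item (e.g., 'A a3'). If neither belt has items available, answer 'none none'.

Tick 1: prefer A, take crate from A; A=[ingot,bolt,hinge,quill,lens] B=[oval,wedge] C=[crate]
Tick 2: prefer B, take oval from B; A=[ingot,bolt,hinge,quill,lens] B=[wedge] C=[crate,oval]
Tick 3: prefer A, take ingot from A; A=[bolt,hinge,quill,lens] B=[wedge] C=[crate,oval,ingot]

Answer: A ingot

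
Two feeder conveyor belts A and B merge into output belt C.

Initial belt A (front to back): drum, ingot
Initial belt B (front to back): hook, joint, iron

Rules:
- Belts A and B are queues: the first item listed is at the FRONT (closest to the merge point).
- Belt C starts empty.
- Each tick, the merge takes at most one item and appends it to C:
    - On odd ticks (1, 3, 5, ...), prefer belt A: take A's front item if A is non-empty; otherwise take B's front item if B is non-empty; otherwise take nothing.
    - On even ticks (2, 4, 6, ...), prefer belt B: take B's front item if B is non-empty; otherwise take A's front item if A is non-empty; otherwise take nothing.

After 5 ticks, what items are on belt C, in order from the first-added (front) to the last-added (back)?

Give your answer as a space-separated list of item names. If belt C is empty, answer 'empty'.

Tick 1: prefer A, take drum from A; A=[ingot] B=[hook,joint,iron] C=[drum]
Tick 2: prefer B, take hook from B; A=[ingot] B=[joint,iron] C=[drum,hook]
Tick 3: prefer A, take ingot from A; A=[-] B=[joint,iron] C=[drum,hook,ingot]
Tick 4: prefer B, take joint from B; A=[-] B=[iron] C=[drum,hook,ingot,joint]
Tick 5: prefer A, take iron from B; A=[-] B=[-] C=[drum,hook,ingot,joint,iron]

Answer: drum hook ingot joint iron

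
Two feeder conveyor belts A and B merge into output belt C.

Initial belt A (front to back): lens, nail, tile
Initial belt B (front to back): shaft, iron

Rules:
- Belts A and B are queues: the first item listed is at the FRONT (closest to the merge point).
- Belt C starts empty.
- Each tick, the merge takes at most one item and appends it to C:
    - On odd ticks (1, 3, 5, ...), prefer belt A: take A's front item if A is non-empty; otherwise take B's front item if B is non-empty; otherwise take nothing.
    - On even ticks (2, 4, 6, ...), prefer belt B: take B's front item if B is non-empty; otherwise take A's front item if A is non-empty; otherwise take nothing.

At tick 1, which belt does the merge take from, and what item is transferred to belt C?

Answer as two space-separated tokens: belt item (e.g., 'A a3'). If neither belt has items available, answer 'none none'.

Answer: A lens

Derivation:
Tick 1: prefer A, take lens from A; A=[nail,tile] B=[shaft,iron] C=[lens]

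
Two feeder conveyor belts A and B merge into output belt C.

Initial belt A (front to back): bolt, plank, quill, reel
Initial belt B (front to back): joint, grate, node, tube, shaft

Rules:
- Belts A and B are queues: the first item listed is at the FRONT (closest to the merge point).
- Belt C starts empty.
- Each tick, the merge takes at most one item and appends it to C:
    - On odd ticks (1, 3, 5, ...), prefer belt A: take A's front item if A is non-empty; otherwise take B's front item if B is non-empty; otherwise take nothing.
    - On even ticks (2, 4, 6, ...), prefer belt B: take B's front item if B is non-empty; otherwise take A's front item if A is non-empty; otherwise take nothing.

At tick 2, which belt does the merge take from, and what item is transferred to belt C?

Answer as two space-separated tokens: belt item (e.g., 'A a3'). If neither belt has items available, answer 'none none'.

Tick 1: prefer A, take bolt from A; A=[plank,quill,reel] B=[joint,grate,node,tube,shaft] C=[bolt]
Tick 2: prefer B, take joint from B; A=[plank,quill,reel] B=[grate,node,tube,shaft] C=[bolt,joint]

Answer: B joint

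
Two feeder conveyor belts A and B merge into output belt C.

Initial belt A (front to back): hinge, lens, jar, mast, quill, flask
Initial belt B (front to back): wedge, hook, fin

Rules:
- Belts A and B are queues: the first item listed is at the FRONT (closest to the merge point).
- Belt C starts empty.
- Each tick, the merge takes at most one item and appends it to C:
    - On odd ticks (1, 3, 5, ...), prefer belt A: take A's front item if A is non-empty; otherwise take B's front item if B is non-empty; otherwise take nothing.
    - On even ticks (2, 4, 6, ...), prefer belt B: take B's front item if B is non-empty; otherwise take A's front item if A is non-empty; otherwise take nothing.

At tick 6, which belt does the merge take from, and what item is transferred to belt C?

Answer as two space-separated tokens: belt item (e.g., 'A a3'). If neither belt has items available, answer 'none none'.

Tick 1: prefer A, take hinge from A; A=[lens,jar,mast,quill,flask] B=[wedge,hook,fin] C=[hinge]
Tick 2: prefer B, take wedge from B; A=[lens,jar,mast,quill,flask] B=[hook,fin] C=[hinge,wedge]
Tick 3: prefer A, take lens from A; A=[jar,mast,quill,flask] B=[hook,fin] C=[hinge,wedge,lens]
Tick 4: prefer B, take hook from B; A=[jar,mast,quill,flask] B=[fin] C=[hinge,wedge,lens,hook]
Tick 5: prefer A, take jar from A; A=[mast,quill,flask] B=[fin] C=[hinge,wedge,lens,hook,jar]
Tick 6: prefer B, take fin from B; A=[mast,quill,flask] B=[-] C=[hinge,wedge,lens,hook,jar,fin]

Answer: B fin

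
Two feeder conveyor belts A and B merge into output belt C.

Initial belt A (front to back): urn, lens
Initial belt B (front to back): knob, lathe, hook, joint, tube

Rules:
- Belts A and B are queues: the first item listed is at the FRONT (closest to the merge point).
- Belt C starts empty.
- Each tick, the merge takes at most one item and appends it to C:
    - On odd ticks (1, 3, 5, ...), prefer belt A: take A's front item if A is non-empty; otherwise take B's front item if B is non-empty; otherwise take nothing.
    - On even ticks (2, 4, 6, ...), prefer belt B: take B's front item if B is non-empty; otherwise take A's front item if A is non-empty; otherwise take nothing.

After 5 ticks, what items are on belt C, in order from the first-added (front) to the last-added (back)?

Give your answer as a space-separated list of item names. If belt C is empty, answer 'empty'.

Answer: urn knob lens lathe hook

Derivation:
Tick 1: prefer A, take urn from A; A=[lens] B=[knob,lathe,hook,joint,tube] C=[urn]
Tick 2: prefer B, take knob from B; A=[lens] B=[lathe,hook,joint,tube] C=[urn,knob]
Tick 3: prefer A, take lens from A; A=[-] B=[lathe,hook,joint,tube] C=[urn,knob,lens]
Tick 4: prefer B, take lathe from B; A=[-] B=[hook,joint,tube] C=[urn,knob,lens,lathe]
Tick 5: prefer A, take hook from B; A=[-] B=[joint,tube] C=[urn,knob,lens,lathe,hook]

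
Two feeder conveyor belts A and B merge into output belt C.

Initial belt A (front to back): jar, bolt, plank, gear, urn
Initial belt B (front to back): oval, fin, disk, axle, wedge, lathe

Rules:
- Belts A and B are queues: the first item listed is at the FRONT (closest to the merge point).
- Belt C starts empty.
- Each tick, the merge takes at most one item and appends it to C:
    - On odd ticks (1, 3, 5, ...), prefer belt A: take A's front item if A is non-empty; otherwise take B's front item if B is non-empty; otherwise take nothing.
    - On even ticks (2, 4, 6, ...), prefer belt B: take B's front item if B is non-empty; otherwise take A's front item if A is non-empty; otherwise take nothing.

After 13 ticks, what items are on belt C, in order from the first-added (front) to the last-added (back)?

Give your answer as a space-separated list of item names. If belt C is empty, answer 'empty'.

Answer: jar oval bolt fin plank disk gear axle urn wedge lathe

Derivation:
Tick 1: prefer A, take jar from A; A=[bolt,plank,gear,urn] B=[oval,fin,disk,axle,wedge,lathe] C=[jar]
Tick 2: prefer B, take oval from B; A=[bolt,plank,gear,urn] B=[fin,disk,axle,wedge,lathe] C=[jar,oval]
Tick 3: prefer A, take bolt from A; A=[plank,gear,urn] B=[fin,disk,axle,wedge,lathe] C=[jar,oval,bolt]
Tick 4: prefer B, take fin from B; A=[plank,gear,urn] B=[disk,axle,wedge,lathe] C=[jar,oval,bolt,fin]
Tick 5: prefer A, take plank from A; A=[gear,urn] B=[disk,axle,wedge,lathe] C=[jar,oval,bolt,fin,plank]
Tick 6: prefer B, take disk from B; A=[gear,urn] B=[axle,wedge,lathe] C=[jar,oval,bolt,fin,plank,disk]
Tick 7: prefer A, take gear from A; A=[urn] B=[axle,wedge,lathe] C=[jar,oval,bolt,fin,plank,disk,gear]
Tick 8: prefer B, take axle from B; A=[urn] B=[wedge,lathe] C=[jar,oval,bolt,fin,plank,disk,gear,axle]
Tick 9: prefer A, take urn from A; A=[-] B=[wedge,lathe] C=[jar,oval,bolt,fin,plank,disk,gear,axle,urn]
Tick 10: prefer B, take wedge from B; A=[-] B=[lathe] C=[jar,oval,bolt,fin,plank,disk,gear,axle,urn,wedge]
Tick 11: prefer A, take lathe from B; A=[-] B=[-] C=[jar,oval,bolt,fin,plank,disk,gear,axle,urn,wedge,lathe]
Tick 12: prefer B, both empty, nothing taken; A=[-] B=[-] C=[jar,oval,bolt,fin,plank,disk,gear,axle,urn,wedge,lathe]
Tick 13: prefer A, both empty, nothing taken; A=[-] B=[-] C=[jar,oval,bolt,fin,plank,disk,gear,axle,urn,wedge,lathe]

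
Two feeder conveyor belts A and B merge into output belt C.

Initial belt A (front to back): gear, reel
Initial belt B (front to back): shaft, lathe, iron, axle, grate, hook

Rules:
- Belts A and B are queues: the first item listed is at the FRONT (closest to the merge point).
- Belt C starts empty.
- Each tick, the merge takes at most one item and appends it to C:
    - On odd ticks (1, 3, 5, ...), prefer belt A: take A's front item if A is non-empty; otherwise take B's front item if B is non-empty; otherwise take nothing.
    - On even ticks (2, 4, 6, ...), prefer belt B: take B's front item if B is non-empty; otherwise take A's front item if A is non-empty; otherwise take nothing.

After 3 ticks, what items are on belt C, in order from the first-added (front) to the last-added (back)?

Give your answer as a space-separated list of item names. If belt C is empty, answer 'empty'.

Tick 1: prefer A, take gear from A; A=[reel] B=[shaft,lathe,iron,axle,grate,hook] C=[gear]
Tick 2: prefer B, take shaft from B; A=[reel] B=[lathe,iron,axle,grate,hook] C=[gear,shaft]
Tick 3: prefer A, take reel from A; A=[-] B=[lathe,iron,axle,grate,hook] C=[gear,shaft,reel]

Answer: gear shaft reel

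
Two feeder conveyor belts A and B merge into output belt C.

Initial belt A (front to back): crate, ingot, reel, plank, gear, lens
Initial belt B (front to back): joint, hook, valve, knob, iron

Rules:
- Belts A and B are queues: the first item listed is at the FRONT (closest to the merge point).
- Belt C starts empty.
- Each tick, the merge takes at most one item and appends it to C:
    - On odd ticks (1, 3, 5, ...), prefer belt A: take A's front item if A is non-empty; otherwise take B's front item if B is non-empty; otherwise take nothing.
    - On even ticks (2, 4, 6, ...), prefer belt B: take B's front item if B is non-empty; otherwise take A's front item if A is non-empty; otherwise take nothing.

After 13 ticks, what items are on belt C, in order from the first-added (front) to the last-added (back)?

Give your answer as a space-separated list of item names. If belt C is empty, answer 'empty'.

Answer: crate joint ingot hook reel valve plank knob gear iron lens

Derivation:
Tick 1: prefer A, take crate from A; A=[ingot,reel,plank,gear,lens] B=[joint,hook,valve,knob,iron] C=[crate]
Tick 2: prefer B, take joint from B; A=[ingot,reel,plank,gear,lens] B=[hook,valve,knob,iron] C=[crate,joint]
Tick 3: prefer A, take ingot from A; A=[reel,plank,gear,lens] B=[hook,valve,knob,iron] C=[crate,joint,ingot]
Tick 4: prefer B, take hook from B; A=[reel,plank,gear,lens] B=[valve,knob,iron] C=[crate,joint,ingot,hook]
Tick 5: prefer A, take reel from A; A=[plank,gear,lens] B=[valve,knob,iron] C=[crate,joint,ingot,hook,reel]
Tick 6: prefer B, take valve from B; A=[plank,gear,lens] B=[knob,iron] C=[crate,joint,ingot,hook,reel,valve]
Tick 7: prefer A, take plank from A; A=[gear,lens] B=[knob,iron] C=[crate,joint,ingot,hook,reel,valve,plank]
Tick 8: prefer B, take knob from B; A=[gear,lens] B=[iron] C=[crate,joint,ingot,hook,reel,valve,plank,knob]
Tick 9: prefer A, take gear from A; A=[lens] B=[iron] C=[crate,joint,ingot,hook,reel,valve,plank,knob,gear]
Tick 10: prefer B, take iron from B; A=[lens] B=[-] C=[crate,joint,ingot,hook,reel,valve,plank,knob,gear,iron]
Tick 11: prefer A, take lens from A; A=[-] B=[-] C=[crate,joint,ingot,hook,reel,valve,plank,knob,gear,iron,lens]
Tick 12: prefer B, both empty, nothing taken; A=[-] B=[-] C=[crate,joint,ingot,hook,reel,valve,plank,knob,gear,iron,lens]
Tick 13: prefer A, both empty, nothing taken; A=[-] B=[-] C=[crate,joint,ingot,hook,reel,valve,plank,knob,gear,iron,lens]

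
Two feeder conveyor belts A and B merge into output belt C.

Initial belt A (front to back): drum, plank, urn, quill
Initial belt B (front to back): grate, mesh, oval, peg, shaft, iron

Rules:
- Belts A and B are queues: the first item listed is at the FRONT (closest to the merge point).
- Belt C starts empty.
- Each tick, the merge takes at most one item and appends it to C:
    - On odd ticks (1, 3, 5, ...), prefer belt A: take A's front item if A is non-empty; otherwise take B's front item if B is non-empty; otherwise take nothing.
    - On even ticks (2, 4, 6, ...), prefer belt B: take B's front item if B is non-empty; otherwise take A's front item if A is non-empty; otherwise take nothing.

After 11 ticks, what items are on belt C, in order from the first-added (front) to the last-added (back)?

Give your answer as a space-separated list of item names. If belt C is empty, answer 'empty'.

Answer: drum grate plank mesh urn oval quill peg shaft iron

Derivation:
Tick 1: prefer A, take drum from A; A=[plank,urn,quill] B=[grate,mesh,oval,peg,shaft,iron] C=[drum]
Tick 2: prefer B, take grate from B; A=[plank,urn,quill] B=[mesh,oval,peg,shaft,iron] C=[drum,grate]
Tick 3: prefer A, take plank from A; A=[urn,quill] B=[mesh,oval,peg,shaft,iron] C=[drum,grate,plank]
Tick 4: prefer B, take mesh from B; A=[urn,quill] B=[oval,peg,shaft,iron] C=[drum,grate,plank,mesh]
Tick 5: prefer A, take urn from A; A=[quill] B=[oval,peg,shaft,iron] C=[drum,grate,plank,mesh,urn]
Tick 6: prefer B, take oval from B; A=[quill] B=[peg,shaft,iron] C=[drum,grate,plank,mesh,urn,oval]
Tick 7: prefer A, take quill from A; A=[-] B=[peg,shaft,iron] C=[drum,grate,plank,mesh,urn,oval,quill]
Tick 8: prefer B, take peg from B; A=[-] B=[shaft,iron] C=[drum,grate,plank,mesh,urn,oval,quill,peg]
Tick 9: prefer A, take shaft from B; A=[-] B=[iron] C=[drum,grate,plank,mesh,urn,oval,quill,peg,shaft]
Tick 10: prefer B, take iron from B; A=[-] B=[-] C=[drum,grate,plank,mesh,urn,oval,quill,peg,shaft,iron]
Tick 11: prefer A, both empty, nothing taken; A=[-] B=[-] C=[drum,grate,plank,mesh,urn,oval,quill,peg,shaft,iron]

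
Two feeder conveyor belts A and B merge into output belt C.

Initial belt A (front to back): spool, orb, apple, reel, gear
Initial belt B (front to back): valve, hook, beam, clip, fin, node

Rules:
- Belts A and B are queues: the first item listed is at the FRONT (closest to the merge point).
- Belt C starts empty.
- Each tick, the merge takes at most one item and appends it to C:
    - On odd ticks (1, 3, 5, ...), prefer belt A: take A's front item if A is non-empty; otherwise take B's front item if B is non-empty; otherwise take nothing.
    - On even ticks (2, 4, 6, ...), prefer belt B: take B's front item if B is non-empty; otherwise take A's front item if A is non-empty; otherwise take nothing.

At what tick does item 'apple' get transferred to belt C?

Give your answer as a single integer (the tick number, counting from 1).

Tick 1: prefer A, take spool from A; A=[orb,apple,reel,gear] B=[valve,hook,beam,clip,fin,node] C=[spool]
Tick 2: prefer B, take valve from B; A=[orb,apple,reel,gear] B=[hook,beam,clip,fin,node] C=[spool,valve]
Tick 3: prefer A, take orb from A; A=[apple,reel,gear] B=[hook,beam,clip,fin,node] C=[spool,valve,orb]
Tick 4: prefer B, take hook from B; A=[apple,reel,gear] B=[beam,clip,fin,node] C=[spool,valve,orb,hook]
Tick 5: prefer A, take apple from A; A=[reel,gear] B=[beam,clip,fin,node] C=[spool,valve,orb,hook,apple]

Answer: 5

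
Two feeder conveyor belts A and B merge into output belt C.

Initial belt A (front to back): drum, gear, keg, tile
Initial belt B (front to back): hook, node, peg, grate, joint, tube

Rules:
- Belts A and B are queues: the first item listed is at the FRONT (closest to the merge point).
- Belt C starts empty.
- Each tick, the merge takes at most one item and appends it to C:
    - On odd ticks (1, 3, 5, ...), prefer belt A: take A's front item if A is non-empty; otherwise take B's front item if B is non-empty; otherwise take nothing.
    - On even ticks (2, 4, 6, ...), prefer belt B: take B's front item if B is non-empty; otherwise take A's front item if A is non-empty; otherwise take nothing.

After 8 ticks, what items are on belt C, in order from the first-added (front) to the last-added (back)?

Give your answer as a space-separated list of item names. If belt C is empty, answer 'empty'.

Tick 1: prefer A, take drum from A; A=[gear,keg,tile] B=[hook,node,peg,grate,joint,tube] C=[drum]
Tick 2: prefer B, take hook from B; A=[gear,keg,tile] B=[node,peg,grate,joint,tube] C=[drum,hook]
Tick 3: prefer A, take gear from A; A=[keg,tile] B=[node,peg,grate,joint,tube] C=[drum,hook,gear]
Tick 4: prefer B, take node from B; A=[keg,tile] B=[peg,grate,joint,tube] C=[drum,hook,gear,node]
Tick 5: prefer A, take keg from A; A=[tile] B=[peg,grate,joint,tube] C=[drum,hook,gear,node,keg]
Tick 6: prefer B, take peg from B; A=[tile] B=[grate,joint,tube] C=[drum,hook,gear,node,keg,peg]
Tick 7: prefer A, take tile from A; A=[-] B=[grate,joint,tube] C=[drum,hook,gear,node,keg,peg,tile]
Tick 8: prefer B, take grate from B; A=[-] B=[joint,tube] C=[drum,hook,gear,node,keg,peg,tile,grate]

Answer: drum hook gear node keg peg tile grate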